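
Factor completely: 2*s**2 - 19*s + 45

(2*s - 9)*(s - 5)

Need a pair with product 2·45 = 90 and sum -19: that's -10 and -9.
Split the middle term: 2*s**2 - 10*s - 9*s + 45 = 2*s*(s - 5) - 9*(s - 5).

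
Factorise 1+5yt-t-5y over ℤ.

(5y-1)(t-1)

Group as (5yt-5y) + (-t+1) = 5y(t-1) - (t-1).
Both groups share the factor (t-1).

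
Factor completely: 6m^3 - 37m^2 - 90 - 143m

Testing divisors of the constant over divisors of the leading coefficient, m = -2 is a root, so (m + 2) is a factor; dividing leaves 6m^2 - 49m - 45.
The remaining quadratic factors as (6m + 5)(m - 9).

(6m + 5)(m + 2)(m - 9)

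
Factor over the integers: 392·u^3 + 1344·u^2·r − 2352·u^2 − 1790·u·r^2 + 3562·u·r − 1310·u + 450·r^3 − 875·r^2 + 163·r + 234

Group: 14·u·(28·u^2 + 106·u·r − 164·u − 90·r^2 + 211·r − 117) + (−5·r − 2)·(28·u^2 + 106·u·r − 164·u − 90·r^2 + 211·r − 117); both groups contain (28·u^2 + 106·u·r − 164·u − 90·r^2 + 211·r − 117), so (14·u − 5·r − 2) is a factor with cofactor 28·u^2 + 106·u·r − 164·u − 90·r^2 + 211·r − 117.
The cofactor groups again: 28·u^2 + 106·u·r − 164·u − 90·r^2 + 211·r − 117 = 2·u·(14·u − 10·r + 9) + (9·r − 13)·(14·u − 10·r + 9); both groups contain (14·u − 10·r + 9), giving (2·u + 9·r − 13)·(14·u − 10·r + 9).

(14·u − 10·r + 9)·(14·u − 5·r − 2)·(2·u + 9·r − 13)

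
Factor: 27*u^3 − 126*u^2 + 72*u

9*u*(3*u − 2)*(u − 4)

Pull out the common factor 9*u, then factor the remaining trinomial.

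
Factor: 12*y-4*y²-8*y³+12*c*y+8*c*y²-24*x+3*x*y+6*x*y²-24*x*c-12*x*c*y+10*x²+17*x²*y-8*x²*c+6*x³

(3*x-4*c+4*y-4)*(2*x-y)*(x+2*y+3)

Group: 3*x*(2*x²+3*x*y+6*x-2*y²-3*y) + (-4*c+4*y-4)*(2*x²+3*x*y+6*x-2*y²-3*y); both groups contain (2*x²+3*x*y+6*x-2*y²-3*y), so (3*x-4*c+4*y-4) is a factor with cofactor 2*x²+3*x*y+6*x-2*y²-3*y.
The cofactor groups again: 2*x²+3*x*y+6*x-2*y²-3*y = x*(2*x-y) + (2*y+3)*(2*x-y); both groups contain (2*x-y), giving (x+2*y+3)*(2*x-y).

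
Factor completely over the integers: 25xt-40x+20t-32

Group as (25xt-40x) + (20t-32) = 5x(5t-8) + 4(5t-8).
Both groups share the factor (5t-8).

(5t-8)(5x+4)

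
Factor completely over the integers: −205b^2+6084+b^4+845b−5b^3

(b+13)(b+4)(b−13)(b−9)

Among the possible rational roots, b = −4 is a root, so (b+4) is a factor; dividing leaves b^3−9b^2−169b+1521.
Next, b = 9 is a root, so (b−9) divides it; the quotient is b^2−169.
The remaining quadratic factors as (b−13)(b+13).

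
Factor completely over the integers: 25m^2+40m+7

(5m+1)(5m+7)

Need a pair with product 25·7 = 175 and sum 40: that's 35 and 5.
Split the middle term: 25m^2+35m + 5m+7 = 5m(5m+7) + (5m+7).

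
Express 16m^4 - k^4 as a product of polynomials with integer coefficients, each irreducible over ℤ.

Write as (4m^2)² − (k^2)², then factor 4m^2 - k^2 once more.

(2m - k)(2m + k)(4m^2 + k^2)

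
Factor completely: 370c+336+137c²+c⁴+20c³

(c+2)(c+3)(c+7)(c+8)

By the rational root theorem, c = -8 is a root, so (c+8) divides it; the quotient is c³+12c²+41c+42.
Continuing, c = -3 is a root, so (c+3) is a factor; dividing leaves c²+9c+14.
The remaining quadratic factors as (c+2)(c+7).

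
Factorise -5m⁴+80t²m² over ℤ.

5m²(4t-m)(4t+m)

Factor out 5m², leaving 16t²-m², which is a difference of two squares.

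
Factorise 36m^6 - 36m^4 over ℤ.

Factor out 36m^4 first: what remains is m^2 - 1.
Recognize a difference of squares with the parts m and 1.

36m^4(m + 1)(m - 1)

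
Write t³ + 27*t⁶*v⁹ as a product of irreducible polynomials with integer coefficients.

t³*(3*t*v³ + 1)*(9*t²*v⁶ - 3*t*v³ + 1)

Every term has a factor of t³; factoring it out leaves 27*t³*v⁹ + 1.
Recognize a sum of cubes with the parts 3*t*v³ and 1.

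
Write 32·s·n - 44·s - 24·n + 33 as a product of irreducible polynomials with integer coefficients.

Group as (32·s·n - 44·s) + (-24·n + 33) = 4·s·(8·n - 11) - 3·(8·n - 11).
Both groups share the factor (8·n - 11).

(4·s - 3)·(8·n - 11)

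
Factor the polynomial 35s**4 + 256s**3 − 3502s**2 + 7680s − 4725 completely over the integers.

(5s − 7)(7s − 9)(s + 15)(s − 5)

Among the possible rational roots, s = 7/5 is a root, so (5s − 7) divides it; the quotient is 7s**3 + 61s**2 − 615s + 675.
Then s = −15 is a root, so (s + 15) is a factor; dividing leaves 7s**2 − 44s + 45.
The remaining quadratic factors as (7s − 9)(s − 5).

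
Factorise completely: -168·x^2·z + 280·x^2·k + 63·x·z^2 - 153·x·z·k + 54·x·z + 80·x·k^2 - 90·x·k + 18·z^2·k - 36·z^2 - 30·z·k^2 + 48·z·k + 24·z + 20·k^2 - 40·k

Group: 8·x·(-21·x·z + 35·x·k - 6·z·k + 12·z + 10·k^2 - 20·k) + (-3·z + 2)·(-21·x·z + 35·x·k - 6·z·k + 12·z + 10·k^2 - 20·k); both groups contain (-21·x·z + 35·x·k - 6·z·k + 12·z + 10·k^2 - 20·k), so (8·x - 3·z + 2) is a factor with cofactor -21·x·z + 35·x·k - 6·z·k + 12·z + 10·k^2 - 20·k.
The cofactor groups again: -21·x·z + 35·x·k - 6·z·k + 12·z + 10·k^2 - 20·k = -7·x·(3·z - 5·k) + (-2·k + 4)·(3·z - 5·k); both groups contain (3·z - 5·k), giving -(7·x + 2·k - 4)·(3·z - 5·k).

-(3·z - 5·k)·(7·x + 2·k - 4)·(8·x - 3·z + 2)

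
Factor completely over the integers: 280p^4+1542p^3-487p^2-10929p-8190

Among the possible rational roots, p = 13/5 is a root, so (5p-13) is a factor; dividing leaves 56p^3+454p^2+1083p+630.
Next, p = -6/7 is a root, so (7p+6) divides it; the quotient is 8p^2+58p+105.
The remaining quadratic factors as (4p+15)(2p+7).

(2p+7)(4p+15)(5p-13)(7p+6)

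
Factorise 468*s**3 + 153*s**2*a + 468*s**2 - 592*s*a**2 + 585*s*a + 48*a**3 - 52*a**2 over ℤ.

(13*s - 12*a + 13)*(12*s - a)*(3*s + 4*a)

Group: 12*s*(39*s**2 + 16*s*a + 39*s - 48*a**2 + 52*a) - a*(39*s**2 + 16*s*a + 39*s - 48*a**2 + 52*a); both groups contain (39*s**2 + 16*s*a + 39*s - 48*a**2 + 52*a), so (12*s - a) is a factor with cofactor 39*s**2 + 16*s*a + 39*s - 48*a**2 + 52*a.
The cofactor groups again: 39*s**2 + 16*s*a + 39*s - 48*a**2 + 52*a = 3*s*(13*s - 12*a + 13) + 4*a*(13*s - 12*a + 13); both groups contain (13*s - 12*a + 13), giving (3*s + 4*a)*(13*s - 12*a + 13).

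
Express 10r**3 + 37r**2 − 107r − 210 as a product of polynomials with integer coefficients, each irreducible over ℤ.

Trying the rational-root candidates, r = 14/5 is a root, so (5r − 14) is a factor; dividing leaves 2r**2 + 13r + 15.
The remaining quadratic factors as (2r + 3)(r + 5).

(2r + 3)(5r − 14)(r + 5)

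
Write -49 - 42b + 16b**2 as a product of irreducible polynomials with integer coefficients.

(2b - 7)(8b + 7)

Need a pair with product 16·(-49) = -784 and sum -42: that's 14 and -56.
Split the middle term: 16b**2 + 14b - 56b - 49 = 2b(8b + 7) - 7(8b + 7).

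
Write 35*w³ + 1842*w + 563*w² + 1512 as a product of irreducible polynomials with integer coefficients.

Among the possible rational roots, w = -14/5 is a root, giving the factor (5*w + 14) and quotient 7*w² + 93*w + 108.
The remaining quadratic factors as (7*w + 9)(w + 12).

(5*w + 14)*(7*w + 9)*(w + 12)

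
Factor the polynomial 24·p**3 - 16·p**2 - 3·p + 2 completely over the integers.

Group as (24·p**3 - 3·p) + (-16·p**2 + 2) = 3·p·(8·p**2 - 1) - 2·(8·p**2 - 1).
Both groups share the factor (8·p**2 - 1).

(3·p - 2)·(8·p**2 - 1)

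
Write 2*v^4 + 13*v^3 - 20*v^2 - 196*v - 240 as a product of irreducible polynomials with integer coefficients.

(2*v + 5)*(v + 2)*(v + 6)*(v - 4)

Among the possible rational roots, v = 4 is a root, so (v - 4) is a factor; dividing leaves 2*v^3 + 21*v^2 + 64*v + 60.
Then v = -2 is a root, so (v + 2) is a factor; dividing leaves 2*v^2 + 17*v + 30.
The remaining quadratic factors as (2*v + 5)(v + 6).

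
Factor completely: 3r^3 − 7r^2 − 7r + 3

(3r − 1)(r + 1)(r − 3)

Trying the rational-root candidates, r = −1 is a root, so (r + 1) is a factor; dividing leaves 3r^2 − 10r + 3.
The remaining quadratic factors as (3r − 1)(r − 3).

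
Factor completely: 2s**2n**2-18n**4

Factor out 2n**2, leaving s**2-9n**2, which is a difference of two squares.

2n**2(s-3n)(s+3n)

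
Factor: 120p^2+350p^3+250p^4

10p^2(5p+3)(5p+4)

Pull out the common factor 10p^2, then factor the remaining trinomial.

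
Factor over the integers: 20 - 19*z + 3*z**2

(3*z - 4)*(z - 5)

Need a pair with product 3·20 = 60 and sum -19: that's -15 and -4.
Split the middle term: 3*z**2 - 15*z - 4*z + 20 = 3*z*(z - 5) - 4*(z - 5).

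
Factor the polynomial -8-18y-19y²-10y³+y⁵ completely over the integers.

(y+1)(y+2)(y-4)(y²+y+1)

Among the possible rational roots, y = 4 is a root, giving the factor (y-4) and quotient y⁴+4y³+6y²+5y+2.
Continuing, y = -1 is a root, giving the factor (y+1) and quotient y³+3y²+3y+2.
Next, y = -2 is a root, giving the factor (y+2) and quotient y²+y+1.
The quadratic y²+y+1 has discriminant -3 < 0 and is irreducible over ℤ.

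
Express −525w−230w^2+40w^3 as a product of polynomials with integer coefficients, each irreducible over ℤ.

5w(2w−15)(4w+7)

Pull out the common factor 5w, then factor the remaining trinomial.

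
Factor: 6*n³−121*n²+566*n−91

Trying the rational-root candidates, n = 1/6 is a root, so (6*n−1) is a factor; dividing leaves n²−20*n+91.
The remaining quadratic factors as (n−7)(n−13).

(6*n−1)*(n−13)*(n−7)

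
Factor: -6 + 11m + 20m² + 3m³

Testing divisors of the constant over divisors of the leading coefficient, m = -1 is a root, so (m + 1) divides it; the quotient is 3m² + 17m - 6.
The remaining quadratic factors as (m + 6)(3m - 1).

(3m - 1)(m + 1)(m + 6)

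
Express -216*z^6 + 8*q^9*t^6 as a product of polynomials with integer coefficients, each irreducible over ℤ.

Factor out 8 first: what remains is q^9*t^6 - 27*z^6.
Recognize a difference of cubes with the parts q^3*t^2 and 3*z^2.

8*(q^3*t^2 - 3*z^2)*(q^6*t^4 + 3*q^3*z^2*t^2 + 9*z^4)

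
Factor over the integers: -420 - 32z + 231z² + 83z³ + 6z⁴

Testing divisors of the constant over divisors of the leading coefficient, z = -3 is a root, so (z + 3) divides it; the quotient is 6z³ + 65z² + 36z - 140.
Next, z = -10 is a root, giving the factor (z + 10) and quotient 6z² + 5z - 14.
The remaining quadratic factors as (6z - 7)(z + 2).

(6z - 7)(z + 10)(z + 2)(z + 3)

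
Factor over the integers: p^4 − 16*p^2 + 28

Substitute u = p^2 to get a quadratic in u, then factor.
p^2 − 14 is irreducible over ℤ (14 is not a perfect square).
p^2 − 2 is irreducible over ℤ (2 is not a perfect square).

(p^2 − 14)*(p^2 − 2)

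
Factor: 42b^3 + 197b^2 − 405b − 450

Trying the rational-root candidates, b = 15/7 is a root, so (7b − 15) divides it; the quotient is 6b^2 + 41b + 30.
The remaining quadratic factors as (b + 6)(6b + 5).

(6b + 5)(7b − 15)(b + 6)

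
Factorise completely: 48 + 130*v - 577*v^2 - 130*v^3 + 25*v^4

Testing divisors of the constant over divisors of the leading coefficient, v = 8 is a root, giving the factor (v - 8) and quotient 25*v^3 + 70*v^2 - 17*v - 6.
Continuing, v = -3 is a root, so (v + 3) divides it; the quotient is 25*v^2 - 5*v - 2.
The remaining quadratic factors as (5*v - 2)(5*v + 1).

(5*v + 1)*(5*v - 2)*(v + 3)*(v - 8)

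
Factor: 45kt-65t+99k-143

(5t+11)(9k-13)

Group as (45kt+99k) + (-65t-143) = 9k(5t+11) - 13(5t+11).
Both groups share the factor (5t+11).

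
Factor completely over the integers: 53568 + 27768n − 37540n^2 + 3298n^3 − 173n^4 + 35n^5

(5n − 9)(7n + 6)(n − 8)(n^2 + 4n + 124)

Trying the rational-root candidates, n = 9/5 is a root, so (5n − 9) divides it; the quotient is 7n^4 − 22n^3 + 620n^2 − 6392n − 5952.
Continuing, n = −6/7 is a root, so (7n + 6) divides it; the quotient is n^3 − 4n^2 + 92n − 992.
Continuing, n = 8 is a root, so (n − 8) is a factor; dividing leaves n^2 + 4n + 124.
The quadratic n^2 + 4n + 124 has discriminant −480 < 0 and is irreducible over ℤ.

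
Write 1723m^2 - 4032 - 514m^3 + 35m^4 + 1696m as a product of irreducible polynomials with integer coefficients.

By the rational root theorem, m = 9/7 is a root, so (7m - 9) is a factor; dividing leaves 5m^3 - 67m^2 + 160m + 448.
Continuing, m = 8 is a root, so (m - 8) divides it; the quotient is 5m^2 - 27m - 56.
The remaining quadratic factors as (m - 7)(5m + 8).

(5m + 8)(7m - 9)(m - 7)(m - 8)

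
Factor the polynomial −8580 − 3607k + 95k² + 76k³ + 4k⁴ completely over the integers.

(2k + 5)(2k − 13)(k + 11)(k + 12)

Testing divisors of the constant over divisors of the leading coefficient, k = −11 is a root, so (k + 11) is a factor; dividing leaves 4k³ + 32k² − 257k − 780.
Then k = 13/2 is a root, so (2k − 13) divides it; the quotient is 2k² + 29k + 60.
The remaining quadratic factors as (k + 12)(2k + 5).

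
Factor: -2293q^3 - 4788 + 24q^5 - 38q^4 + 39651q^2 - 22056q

(4q - 3)(6q + 1)(q + 14)(q^2 - 15q + 114)

Testing divisors of the constant over divisors of the leading coefficient, q = 3/4 is a root, giving the factor (4q - 3) and quotient 6q^4 - 5q^3 - 577q^2 + 9480q + 1596.
Next, q = -1/6 is a root, so (6q + 1) is a factor; dividing leaves q^3 - q^2 - 96q + 1596.
Then q = -14 is a root, so (q + 14) divides it; the quotient is q^2 - 15q + 114.
The quadratic q^2 - 15q + 114 has discriminant -231 < 0 and is irreducible over ℤ.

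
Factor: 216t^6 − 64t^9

−8t^6(2t − 3)(4t^2 + 6t + 9)

Every term has a factor of 8t^6; factoring it out leaves −8t^3 + 27.
Recognize a difference of cubes with the parts 3 and 2t.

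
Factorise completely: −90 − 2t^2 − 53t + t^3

Trying the rational-root candidates, t = −2 is a root, giving the factor (t + 2) and quotient t^2 − 4t − 45.
The remaining quadratic factors as (t + 5)(t − 9).

(t + 2)(t + 5)(t − 9)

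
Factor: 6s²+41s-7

(6s-1)(s+7)

Need a pair with product 6·(-7) = -42 and sum 41: that's 42 and -1.
Split the middle term: 6s²+42s - s-7 = 6s(s+7) - (s+7).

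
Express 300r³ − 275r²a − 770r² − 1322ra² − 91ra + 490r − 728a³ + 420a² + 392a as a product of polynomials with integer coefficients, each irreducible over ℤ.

Group: 5r(60r² − 103ra − 154r − 182a² + 105a + 98) + 4a(60r² − 103ra − 154r − 182a² + 105a + 98); both groups contain (60r² − 103ra − 154r − 182a² + 105a + 98), so (5r + 4a) is a factor with cofactor 60r² − 103ra − 154r − 182a² + 105a + 98.
The cofactor groups again: 60r² − 103ra − 154r − 182a² + 105a + 98 = 5r(12r + 13a − 14) + (−14a − 7)(12r + 13a − 14); both groups contain (12r + 13a − 14), giving (5r − 14a − 7)(12r + 13a − 14).

(5r − 14a − 7)(12r + 13a − 14)(5r + 4a)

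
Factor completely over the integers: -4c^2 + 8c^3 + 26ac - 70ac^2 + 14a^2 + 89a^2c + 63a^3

(7a - c)(9a - 4c + 2)(a + 2c)

Group: a(63a^2 - 37ac + 14a + 4c^2 - 2c) + 2c(63a^2 - 37ac + 14a + 4c^2 - 2c); both groups contain (63a^2 - 37ac + 14a + 4c^2 - 2c), so (a + 2c) is a factor with cofactor 63a^2 - 37ac + 14a + 4c^2 - 2c.
The cofactor groups again: 63a^2 - 37ac + 14a + 4c^2 - 2c = 9a(7a - c) + (-4c + 2)(7a - c); both groups contain (7a - c), giving (9a - 4c + 2)(7a - c).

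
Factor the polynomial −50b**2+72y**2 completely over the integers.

Pull out the common factor 2; 36y**2−25b**2 is a difference of squares.

2(6y−5b)(6y+5b)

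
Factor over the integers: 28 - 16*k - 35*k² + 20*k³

(4*k - 7)*(5*k² - 4)

Group as (20*k³ - 16*k) + (-35*k² + 28) = 4*k*(5*k² - 4) - 7*(5*k² - 4).
Both groups share the factor (5*k² - 4).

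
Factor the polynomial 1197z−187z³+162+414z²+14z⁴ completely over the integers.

By the rational root theorem, z = −3/2 is a root, so (2z+3) is a factor; dividing leaves 7z³−104z²+363z+54.
Then z = 9 is a root, so (z−9) is a factor; dividing leaves 7z²−41z−6.
The remaining quadratic factors as (z−6)(7z+1).

(2z+3)(7z+1)(z−6)(z−9)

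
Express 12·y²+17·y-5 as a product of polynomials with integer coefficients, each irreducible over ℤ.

Need a pair with product 12·(-5) = -60 and sum 17: that's 20 and -3.
Split the middle term: 12·y²+20·y - 3·y-5 = 4·y·(3·y+5) - (3·y+5).

(3·y+5)·(4·y-1)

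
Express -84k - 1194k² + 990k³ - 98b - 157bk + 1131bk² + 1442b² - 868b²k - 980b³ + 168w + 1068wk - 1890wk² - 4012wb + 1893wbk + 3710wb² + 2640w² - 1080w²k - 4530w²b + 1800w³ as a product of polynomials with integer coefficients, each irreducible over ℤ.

Group: 12w(150w² - 290wb - 15wk + 220w + 140b² + 4bk - 206b - 165k² + 199k + 14) + (-7b - 6k)(150w² - 290wb - 15wk + 220w + 140b² + 4bk - 206b - 165k² + 199k + 14); both groups contain (150w² - 290wb - 15wk + 220w + 140b² + 4bk - 206b - 165k² + 199k + 14), so (12w - 7b - 6k) is a factor with cofactor 150w² - 290wb - 15wk + 220w + 140b² + 4bk - 206b - 165k² + 199k + 14.
The cofactor groups again: 150w² - 290wb - 15wk + 220w + 140b² + 4bk - 206b - 165k² + 199k + 14 = 15w(10w - 10b - 11k + 14) + (-14b + 15k + 1)(10w - 10b - 11k + 14); both groups contain (10w - 10b - 11k + 14), giving (15w - 14b + 15k + 1)(10w - 10b - 11k + 14).

(10w - 10b - 11k + 14)(15w - 14b + 15k + 1)(12w - 7b - 6k)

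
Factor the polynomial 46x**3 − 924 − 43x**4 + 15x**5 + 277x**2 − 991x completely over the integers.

(3x + 7)(5x + 4)(x − 3)(x**2 − 3x + 11)

Among the possible rational roots, x = −7/3 is a root, so (3x + 7) is a factor; dividing leaves 5x**4 − 26x**3 + 76x**2 − 85x − 132.
Next, x = 3 is a root, giving the factor (x − 3) and quotient 5x**3 − 11x**2 + 43x + 44.
Then x = −4/5 is a root, so (5x + 4) divides it; the quotient is x**2 − 3x + 11.
The quadratic x**2 − 3x + 11 has discriminant −35 < 0 and is irreducible over ℤ.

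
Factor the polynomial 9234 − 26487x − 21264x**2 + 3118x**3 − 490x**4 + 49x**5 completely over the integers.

Among the possible rational roots, x = 9 is a root, giving the factor (x − 9) and quotient 49x**4 − 49x**3 + 2677x**2 + 2829x − 1026.
Next, x = 2/7 is a root, giving the factor (7x − 2) and quotient 7x**3 − 5x**2 + 381x + 513.
Next, x = −9/7 is a root, so (7x + 9) is a factor; dividing leaves x**2 − 2x + 57.
The quadratic x**2 − 2x + 57 has discriminant −224 < 0 and is irreducible over ℤ.

(7x + 9)(7x − 2)(x − 9)(x**2 − 2x + 57)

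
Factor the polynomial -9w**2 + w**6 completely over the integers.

Pull out the common factor w**2, leaving w**4 - 9.
Recognize a difference of squares with the parts w**2 and 3.

w**2(w**2 + 3)(w**2 - 3)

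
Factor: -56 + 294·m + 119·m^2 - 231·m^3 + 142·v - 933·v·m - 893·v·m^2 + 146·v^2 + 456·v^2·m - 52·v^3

-(2·v - 11·m + 2)·(2·v - 7·m - 7)·(13·v + 3·m - 4)

Group: 2·v·(-26·v^2 + 137·v·m - 18·v + 33·m^2 - 50·m + 8) + (-7·m - 7)·(-26·v^2 + 137·v·m - 18·v + 33·m^2 - 50·m + 8); both groups contain (-26·v^2 + 137·v·m - 18·v + 33·m^2 - 50·m + 8), so (2·v - 7·m - 7) is a factor with cofactor -26·v^2 + 137·v·m - 18·v + 33·m^2 - 50·m + 8.
The cofactor groups again: -26·v^2 + 137·v·m - 18·v + 33·m^2 - 50·m + 8 = -2·v·(13·v + 3·m - 4) + (11·m - 2)·(13·v + 3·m - 4); both groups contain (13·v + 3·m - 4), giving -(2·v - 11·m + 2)·(13·v + 3·m - 4).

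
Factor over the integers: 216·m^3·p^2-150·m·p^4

6·m·p^2·(6·m+5·p)·(6·m-5·p)

Pull out the common factor 6·m·p^2; 36·m^2-25·p^2 is a difference of squares.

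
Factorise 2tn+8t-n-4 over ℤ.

(2t-1)(n+4)

Group as (2tn+8t) + (-n-4) = 2t(n+4) - (n+4).
Both groups share the factor (n+4).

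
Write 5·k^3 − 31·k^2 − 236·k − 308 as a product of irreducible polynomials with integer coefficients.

By the rational root theorem, k = −2 is a root, so (k + 2) is a factor; dividing leaves 5·k^2 − 41·k − 154.
The remaining quadratic factors as (k − 11)(5·k + 14).

(5·k + 14)·(k + 2)·(k − 11)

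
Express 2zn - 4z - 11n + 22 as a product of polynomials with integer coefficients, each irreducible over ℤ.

Group as (2zn - 4z) + (-11n + 22) = 2z(n - 2) - 11(n - 2).
Both groups share the factor (n - 2).

(2z - 11)(n - 2)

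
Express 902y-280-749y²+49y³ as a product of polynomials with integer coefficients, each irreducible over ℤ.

By the rational root theorem, y = 14 is a root, so (y-14) is a factor; dividing leaves 49y²-63y+20.
The remaining quadratic factors as (7y-5)(7y-4).

(7y-4)(7y-5)(y-14)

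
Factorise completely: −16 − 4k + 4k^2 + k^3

Among the possible rational roots, k = −4 is a root, giving the factor (k + 4) and quotient k^2 − 4.
The remaining quadratic factors as (k + 2)(k − 2).

(k + 2)(k + 4)(k − 2)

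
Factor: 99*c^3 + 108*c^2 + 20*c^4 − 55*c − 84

(4*c + 7)*(5*c − 4)*(c + 1)*(c + 3)

Trying the rational-root candidates, c = −1 is a root, giving the factor (c + 1) and quotient 20*c^3 + 79*c^2 + 29*c − 84.
Next, c = 4/5 is a root, giving the factor (5*c − 4) and quotient 4*c^2 + 19*c + 21.
The remaining quadratic factors as (c + 3)(4*c + 7).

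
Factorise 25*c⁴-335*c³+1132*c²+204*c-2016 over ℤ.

Testing divisors of the constant over divisors of the leading coefficient, c = -6/5 is a root, so (5*c+6) divides it; the quotient is 5*c³-73*c²+314*c-336.
Continuing, c = 7 is a root, so (c-7) divides it; the quotient is 5*c²-38*c+48.
The remaining quadratic factors as (c-6)(5*c-8).

(5*c+6)*(5*c-8)*(c-6)*(c-7)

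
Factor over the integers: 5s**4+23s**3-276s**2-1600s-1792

(5s+8)(s+4)(s+7)(s-8)

By the rational root theorem, s = -4 is a root, so (s+4) is a factor; dividing leaves 5s**3+3s**2-288s-448.
Then s = -7 is a root, so (s+7) is a factor; dividing leaves 5s**2-32s-64.
The remaining quadratic factors as (s-8)(5s+8).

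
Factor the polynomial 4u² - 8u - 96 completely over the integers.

Pull out the common factor 4, then factor the remaining trinomial.

4(u + 4)(u - 6)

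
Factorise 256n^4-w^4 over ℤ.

Difference of squares twice: with A = 4n and B = w, A⁴ − B⁴ = (A² − B²)(A² + B²), and A² − B² factors again.

(4n+w)(4n-w)(16n^2+w^2)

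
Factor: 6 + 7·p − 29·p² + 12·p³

Among the possible rational roots, p = −1/3 is a root, giving the factor (3·p + 1) and quotient 4·p² − 11·p + 6.
The remaining quadratic factors as (4·p − 3)(p − 2).

(3·p + 1)·(4·p − 3)·(p − 2)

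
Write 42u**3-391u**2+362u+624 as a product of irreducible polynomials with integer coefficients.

Trying the rational-root candidates, u = 13/6 is a root, giving the factor (6u-13) and quotient 7u**2-50u-48.
The remaining quadratic factors as (u-8)(7u+6).

(6u-13)(7u+6)(u-8)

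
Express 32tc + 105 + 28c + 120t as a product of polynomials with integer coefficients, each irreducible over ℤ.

Group as (32tc + 120t) + (28c + 105) = 8t(4c + 15) + 7(4c + 15).
Both groups share the factor (4c + 15).

(4c + 15)(8t + 7)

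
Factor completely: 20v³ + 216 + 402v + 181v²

Testing divisors of the constant over divisors of the leading coefficient, v = -4/5 is a root, so (5v + 4) divides it; the quotient is 4v² + 33v + 54.
The remaining quadratic factors as (v + 6)(4v + 9).

(4v + 9)(5v + 4)(v + 6)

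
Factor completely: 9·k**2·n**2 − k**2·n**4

−k**2·n**2·(n + 3)·(n − 3)

Pull out the common factor k**2·n**2, leaving −n**2 + 9.
Recognize a difference of squares with the parts 3 and n.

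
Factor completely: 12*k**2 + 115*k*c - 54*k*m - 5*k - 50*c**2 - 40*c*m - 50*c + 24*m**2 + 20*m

(12*k - 5*c - 6*m - 5)*(k + 10*c - 4*m)

Group: k*(12*k - 5*c - 6*m - 5) + (10*c - 4*m)*(12*k - 5*c - 6*m - 5); both groups contain (12*k - 5*c - 6*m - 5).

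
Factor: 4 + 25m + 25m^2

Need a pair with product 25·4 = 100 and sum 25: that's 20 and 5.
Split the middle term: 25m^2 + 20m + 5m + 4 = 5m(5m + 4) + (5m + 4).

(5m + 1)(5m + 4)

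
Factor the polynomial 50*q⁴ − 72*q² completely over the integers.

2*q²*(5*q + 6)*(5*q − 6)

Every term has a factor of 2*q². Then 25*q² − 36 = (5*q)² − (6)².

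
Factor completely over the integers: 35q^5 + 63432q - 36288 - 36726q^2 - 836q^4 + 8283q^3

(5q - 8)(7q - 9)(q - 6)(q^2 - 15q + 84)

Among the possible rational roots, q = 8/5 is a root, so (5q - 8) divides it; the quotient is 7q^4 - 156q^3 + 1407q^2 - 5094q + 4536.
Continuing, q = 9/7 is a root, so (7q - 9) divides it; the quotient is q^3 - 21q^2 + 174q - 504.
Then q = 6 is a root, so (q - 6) divides it; the quotient is q^2 - 15q + 84.
The quadratic q^2 - 15q + 84 has discriminant -111 < 0 and is irreducible over ℤ.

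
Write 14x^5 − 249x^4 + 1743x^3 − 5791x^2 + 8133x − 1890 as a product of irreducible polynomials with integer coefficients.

By the rational root theorem, x = 5 is a root, so (x − 5) is a factor; dividing leaves 14x^4 − 179x^3 + 848x^2 − 1551x + 378.
Next, x = 2/7 is a root, giving the factor (7x − 2) and quotient 2x^3 − 25x^2 + 114x − 189.
Next, x = 9/2 is a root, giving the factor (2x − 9) and quotient x^2 − 8x + 21.
The quadratic x^2 − 8x + 21 has discriminant −20 < 0 and is irreducible over ℤ.

(2x − 9)(7x − 2)(x − 5)(x^2 − 8x + 21)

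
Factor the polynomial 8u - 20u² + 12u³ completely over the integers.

4u(3u - 2)(u - 1)

Pull out the common factor 4u, then factor the remaining trinomial.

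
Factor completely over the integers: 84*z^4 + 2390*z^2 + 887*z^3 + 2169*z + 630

(3*z + 2)*(4*z + 3)*(7*z + 15)*(z + 7)

Testing divisors of the constant over divisors of the leading coefficient, z = -15/7 is a root, so (7*z + 15) is a factor; dividing leaves 12*z^3 + 101*z^2 + 125*z + 42.
Next, z = -7 is a root, so (z + 7) divides it; the quotient is 12*z^2 + 17*z + 6.
The remaining quadratic factors as (3*z + 2)(4*z + 3).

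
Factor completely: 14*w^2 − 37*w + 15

(2*w − 1)*(7*w − 15)

Need a pair with product 14·15 = 210 and sum −37: that's −7 and −30.
Split the middle term: 14*w^2 − 7*w − 30*w + 15 = 7*w*(2*w − 1) − 15*(2*w − 1).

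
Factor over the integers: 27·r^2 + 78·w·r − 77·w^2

−(7·w − 9·r)·(11·w + 3·r)

Group: −7·w·(11·w + 3·r) + 9·r·(11·w + 3·r); both groups contain (11·w + 3·r).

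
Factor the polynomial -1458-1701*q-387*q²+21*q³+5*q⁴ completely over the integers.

(5*q+6)*(q+3)*(q+9)*(q-9)

Trying the rational-root candidates, q = 9 is a root, so (q-9) is a factor; dividing leaves 5*q³+66*q²+207*q+162.
Next, q = -9 is a root, so (q+9) is a factor; dividing leaves 5*q²+21*q+18.
The remaining quadratic factors as (5*q+6)(q+3).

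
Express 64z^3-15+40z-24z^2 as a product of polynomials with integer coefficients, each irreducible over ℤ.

(8z-3)(8z^2+5)

Group as (64z^3+40z) + (-24z^2-15) = 8z(8z^2+5) - 3(8z^2+5).
Both groups share the factor (8z^2+5).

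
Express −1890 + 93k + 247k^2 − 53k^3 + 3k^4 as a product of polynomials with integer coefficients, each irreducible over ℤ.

By the rational root theorem, k = 6 is a root, so (k − 6) divides it; the quotient is 3k^3 − 35k^2 + 37k + 315.
Then k = 9 is a root, giving the factor (k − 9) and quotient 3k^2 − 8k − 35.
The remaining quadratic factors as (k − 5)(3k + 7).

(3k + 7)(k − 5)(k − 6)(k − 9)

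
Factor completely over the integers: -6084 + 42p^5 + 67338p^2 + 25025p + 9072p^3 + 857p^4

Testing divisors of the constant over divisors of the leading coefficient, p = -13 is a root, giving the factor (p + 13) and quotient 42p^4 + 311p^3 + 5029p^2 + 1961p - 468.
Continuing, p = 1/6 is a root, so (6p - 1) divides it; the quotient is 7p^3 + 53p^2 + 847p + 468.
Continuing, p = -4/7 is a root, so (7p + 4) divides it; the quotient is p^2 + 7p + 117.
The quadratic p^2 + 7p + 117 has discriminant -419 < 0 and is irreducible over ℤ.

(6p - 1)(7p + 4)(p + 13)(p^2 + 7p + 117)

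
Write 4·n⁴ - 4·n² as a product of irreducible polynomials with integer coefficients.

4·n²·(n + 1)·(n - 1)

Factor out 4·n², leaving n² - 1, which is a difference of two squares.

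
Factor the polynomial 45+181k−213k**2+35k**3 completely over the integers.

Testing divisors of the constant over divisors of the leading coefficient, k = 5 is a root, giving the factor (k−5) and quotient 35k**2−38k−9.
The remaining quadratic factors as (5k+1)(7k−9).

(5k+1)(7k−9)(k−5)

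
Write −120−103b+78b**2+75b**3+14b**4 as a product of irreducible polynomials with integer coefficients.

(2b+5)(7b−8)(b+1)(b+3)

Trying the rational-root candidates, b = −3 is a root, giving the factor (b+3) and quotient 14b**3+33b**2−21b−40.
Then b = 8/7 is a root, so (7b−8) is a factor; dividing leaves 2b**2+7b+5.
The remaining quadratic factors as (2b+5)(b+1).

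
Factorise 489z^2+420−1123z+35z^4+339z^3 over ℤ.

(5z−3)(7z−5)(z+4)(z+7)

Trying the rational-root candidates, z = −4 is a root, so (z+4) divides it; the quotient is 35z^3+199z^2−307z+105.
Next, z = 5/7 is a root, giving the factor (7z−5) and quotient 5z^2+32z−21.
The remaining quadratic factors as (z+7)(5z−3).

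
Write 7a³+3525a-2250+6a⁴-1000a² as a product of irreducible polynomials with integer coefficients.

(6a-5)(a+15)(a-10)(a-3)

Among the possible rational roots, a = -15 is a root, giving the factor (a+15) and quotient 6a³-83a²+245a-150.
Next, a = 10 is a root, so (a-10) is a factor; dividing leaves 6a²-23a+15.
The remaining quadratic factors as (6a-5)(a-3).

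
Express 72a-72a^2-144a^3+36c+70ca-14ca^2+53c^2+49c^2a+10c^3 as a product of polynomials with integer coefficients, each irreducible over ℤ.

(5c-8a+4)(c+2a)(2c+9a+9)

Group: 5c(2c^2+13ca+9c+18a^2+18a) + (-8a+4)(2c^2+13ca+9c+18a^2+18a); both groups contain (2c^2+13ca+9c+18a^2+18a), so (5c-8a+4) is a factor with cofactor 2c^2+13ca+9c+18a^2+18a.
The cofactor groups again: 2c^2+13ca+9c+18a^2+18a = c(2c+9a+9) + 2a(2c+9a+9); both groups contain (2c+9a+9), giving (c+2a)(2c+9a+9).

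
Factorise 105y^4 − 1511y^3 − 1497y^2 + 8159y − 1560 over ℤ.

By the rational root theorem, y = 15 is a root, giving the factor (y − 15) and quotient 105y^3 + 64y^2 − 537y + 104.
Continuing, y = 1/5 is a root, so (5y − 1) divides it; the quotient is 21y^2 + 17y − 104.
The remaining quadratic factors as (3y + 8)(7y − 13).

(3y + 8)(5y − 1)(7y − 13)(y − 15)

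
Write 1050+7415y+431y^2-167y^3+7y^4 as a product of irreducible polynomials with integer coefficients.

Trying the rational-root candidates, y = -5 is a root, so (y+5) divides it; the quotient is 7y^3-202y^2+1441y+210.
Continuing, y = 14 is a root, giving the factor (y-14) and quotient 7y^2-104y-15.
The remaining quadratic factors as (7y+1)(y-15).

(7y+1)(y+5)(y-14)(y-15)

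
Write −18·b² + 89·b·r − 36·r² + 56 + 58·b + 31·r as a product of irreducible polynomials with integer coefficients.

−(2·b − 9·r − 8)·(9·b − 4·r + 7)

Group: −9·b·(2·b − 9·r − 8) + (4·r − 7)·(2·b − 9·r − 8); both groups contain (2·b − 9·r − 8).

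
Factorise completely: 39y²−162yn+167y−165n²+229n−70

Group: 13y(3y−15n+14) + (11n−5)(3y−15n+14); both groups contain (3y−15n+14).

(3y−15n+14)(13y+11n−5)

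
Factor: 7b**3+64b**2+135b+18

(7b+1)(b+3)(b+6)

By the rational root theorem, b = −3 is a root, so (b+3) divides it; the quotient is 7b**2+43b+6.
The remaining quadratic factors as (b+6)(7b+1).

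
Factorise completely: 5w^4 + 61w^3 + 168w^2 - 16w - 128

Testing divisors of the constant over divisors of the leading coefficient, w = -8 is a root, so (w + 8) divides it; the quotient is 5w^3 + 21w^2 - 16.
Then w = -4 is a root, so (w + 4) is a factor; dividing leaves 5w^2 + w - 4.
The remaining quadratic factors as (w + 1)(5w - 4).

(5w - 4)(w + 1)(w + 4)(w + 8)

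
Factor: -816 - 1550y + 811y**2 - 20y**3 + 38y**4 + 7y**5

(7y + 3)(y + 8)(y - 2)(y**2 - y + 17)

By the rational root theorem, y = -3/7 is a root, so (7y + 3) divides it; the quotient is y**4 + 5y**3 - 5y**2 + 118y - 272.
Next, y = -8 is a root, so (y + 8) is a factor; dividing leaves y**3 - 3y**2 + 19y - 34.
Next, y = 2 is a root, so (y - 2) is a factor; dividing leaves y**2 - y + 17.
The quadratic y**2 - y + 17 has discriminant -67 < 0 and is irreducible over ℤ.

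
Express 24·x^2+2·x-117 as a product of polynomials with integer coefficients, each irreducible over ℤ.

Need a pair with product 24·(-117) = -2808 and sum 2: that's 54 and -52.
Split the middle term: 24·x^2+54·x - 52·x-117 = 6·x·(4·x+9) - 13·(4·x+9).

(4·x+9)·(6·x-13)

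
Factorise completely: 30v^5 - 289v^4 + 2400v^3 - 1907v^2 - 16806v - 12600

Trying the rational-root candidates, v = 4 is a root, so (v - 4) divides it; the quotient is 30v^4 - 169v^3 + 1724v^2 + 4989v + 3150.
Next, v = -6/5 is a root, giving the factor (5v + 6) and quotient 6v^3 - 41v^2 + 394v + 525.
Next, v = -7/6 is a root, so (6v + 7) is a factor; dividing leaves v^2 - 8v + 75.
The quadratic v^2 - 8v + 75 has discriminant -236 < 0 and is irreducible over ℤ.

(5v + 6)(6v + 7)(v - 4)(v^2 - 8v + 75)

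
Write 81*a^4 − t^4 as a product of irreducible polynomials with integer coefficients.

(3*a)⁴ − (t)⁴ = ((3*a)² − (t)²)((3*a)² + (t)²); the first factor splits again, the second (9*a^2 + t^2) is irreducible.

(3*a + t)*(3*a − t)*(9*a^2 + t^2)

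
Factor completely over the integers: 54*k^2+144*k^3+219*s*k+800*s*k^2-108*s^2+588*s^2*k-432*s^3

-(4*s-9*k)*(9*s+2*k)*(12*s+8*k+3)

Group: 4*s*(-108*s^2-96*s*k-27*s-16*k^2-6*k) - 9*k*(-108*s^2-96*s*k-27*s-16*k^2-6*k); both groups contain (-108*s^2-96*s*k-27*s-16*k^2-6*k), so (4*s-9*k) is a factor with cofactor -108*s^2-96*s*k-27*s-16*k^2-6*k.
The cofactor groups again: -108*s^2-96*s*k-27*s-16*k^2-6*k = -12*s*(9*s+2*k) + (-8*k-3)*(9*s+2*k); both groups contain (9*s+2*k), giving -(12*s+8*k+3)*(9*s+2*k).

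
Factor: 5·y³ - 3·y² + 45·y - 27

Group as (5·y³ + 45·y) + (-3·y² - 27) = 5·y·(y² + 9) - 3·(y² + 9).
Both groups share the factor (y² + 9).

(5·y - 3)·(y² + 9)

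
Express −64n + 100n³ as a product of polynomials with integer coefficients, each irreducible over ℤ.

Factor out 4n, leaving 25n² − 16, which is a difference of two squares.

4n(5n + 4)(5n − 4)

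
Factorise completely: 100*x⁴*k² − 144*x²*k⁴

4*k²*x²*(5*x − 6*k)*(5*x + 6*k)

Factor out 4*x²*k², leaving 25*x² − 36*k², which is a difference of two squares.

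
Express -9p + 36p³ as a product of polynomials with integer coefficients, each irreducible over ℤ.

Every term has a factor of 9p. Then 4p² - 1 = (2p)² − (1)².

9p(2p + 1)(2p - 1)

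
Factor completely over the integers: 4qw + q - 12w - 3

Group as (4qw + q) + (-12w - 3) = q(4w + 1) - 3(4w + 1).
Both groups share the factor (4w + 1).

(4w + 1)(q - 3)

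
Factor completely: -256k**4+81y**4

Write as (9y**2)² − (16k**2)², then factor 9y**2-16k**2 once more.

(3y-4k)(3y+4k)(9y**2+16k**2)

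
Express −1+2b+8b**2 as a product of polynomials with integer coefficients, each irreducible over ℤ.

Need a pair with product 8·(−1) = −8 and sum 2: that's 4 and −2.
Split the middle term: 8b**2+4b − 2b−1 = 4b(2b+1) − (2b+1).

(2b+1)(4b−1)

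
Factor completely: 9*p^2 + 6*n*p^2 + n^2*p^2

p^2*(n + 3)^2

Every term has a factor of p^2; factoring it out leaves n^2 + 6*n + 9.
Recognize a perfect-square trinomial with the parts 3 and n.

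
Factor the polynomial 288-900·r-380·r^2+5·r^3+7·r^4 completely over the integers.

(7·r-2)·(r+3)·(r+6)·(r-8)

By the rational root theorem, r = -6 is a root, so (r+6) divides it; the quotient is 7·r^3-37·r^2-158·r+48.
Continuing, r = -3 is a root, so (r+3) divides it; the quotient is 7·r^2-58·r+16.
The remaining quadratic factors as (r-8)(7·r-2).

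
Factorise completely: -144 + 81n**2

9(3n + 4)(3n - 4)

Every term has a factor of 9. Then 9n**2 - 16 = (3n)² − (4)².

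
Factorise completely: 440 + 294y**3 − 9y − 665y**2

(6y − 11)(7y + 5)(7y − 8)

By the rational root theorem, y = 11/6 is a root, so (6y − 11) divides it; the quotient is 49y**2 − 21y − 40.
The remaining quadratic factors as (7y + 5)(7y − 8).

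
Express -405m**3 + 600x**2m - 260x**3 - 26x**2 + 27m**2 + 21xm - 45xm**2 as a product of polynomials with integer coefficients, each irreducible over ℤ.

-(10x - 15m + 1)(2x - 3m)(13x + 9m)

Group: 13x(-20x**2 + 60xm - 2x - 45m**2 + 3m) + 9m(-20x**2 + 60xm - 2x - 45m**2 + 3m); both groups contain (-20x**2 + 60xm - 2x - 45m**2 + 3m), so (13x + 9m) is a factor with cofactor -20x**2 + 60xm - 2x - 45m**2 + 3m.
The cofactor groups again: -20x**2 + 60xm - 2x - 45m**2 + 3m = -10x(2x - 3m) + (15m - 1)(2x - 3m); both groups contain (2x - 3m), giving -(10x - 15m + 1)(2x - 3m).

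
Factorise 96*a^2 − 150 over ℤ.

Pull out the common factor 6; 16*a^2 − 25 is a difference of squares.

6*(4*a + 5)*(4*a − 5)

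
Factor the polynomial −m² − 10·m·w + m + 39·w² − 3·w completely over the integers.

−(m + 13·w − 1)·(m − 3·w)

Group: −m·(m − 3·w) + (−13·w + 1)·(m − 3·w); both groups contain (m − 3·w).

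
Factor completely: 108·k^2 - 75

3·(6·k + 5)·(6·k - 5)

Pull out the common factor 3; 36·k^2 - 25 is a difference of squares.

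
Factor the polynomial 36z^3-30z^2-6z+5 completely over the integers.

(6z-5)(6z^2-1)

Group as (36z^3-6z) + (-30z^2+5) = 6z(6z^2-1) - 5(6z^2-1).
Both groups share the factor (6z^2-1).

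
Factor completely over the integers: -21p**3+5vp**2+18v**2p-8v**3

-(2v-3p)(4v-7p)(v+p)

Group: 2v(-4v**2+3vp+7p**2) - 3p(-4v**2+3vp+7p**2); both groups contain (-4v**2+3vp+7p**2), so (2v-3p) is a factor with cofactor -4v**2+3vp+7p**2.
The cofactor groups again: -4v**2+3vp+7p**2 = -v(4v-7p) - p(4v-7p); both groups contain (4v-7p), giving -(v+p)(4v-7p).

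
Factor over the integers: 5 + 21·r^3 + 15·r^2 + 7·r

(7·r + 5)·(3·r^2 + 1)

Group as (21·r^3 + 7·r) + (15·r^2 + 5) = 7·r·(3·r^2 + 1) + 5·(3·r^2 + 1).
Both groups share the factor (3·r^2 + 1).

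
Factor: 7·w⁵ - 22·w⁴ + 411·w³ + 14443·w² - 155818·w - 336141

(7·w + 13)·(w + 13)·(w - 9)·(w² - 9·w + 221)

Among the possible rational roots, w = -13/7 is a root, so (7·w + 13) divides it; the quotient is w⁴ - 5·w³ + 68·w² + 1937·w - 25857.
Then w = -13 is a root, giving the factor (w + 13) and quotient w³ - 18·w² + 302·w - 1989.
Then w = 9 is a root, so (w - 9) divides it; the quotient is w² - 9·w + 221.
The quadratic w² - 9·w + 221 has discriminant -803 < 0 and is irreducible over ℤ.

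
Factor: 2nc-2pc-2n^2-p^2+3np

-(2n-p-2c)(n-p)

Group: -n(2n-p-2c) + p(2n-p-2c); both groups contain (2n-p-2c).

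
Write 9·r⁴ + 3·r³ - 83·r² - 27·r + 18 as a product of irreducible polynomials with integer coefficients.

Trying the rational-root candidates, r = 1/3 is a root, so (3·r - 1) divides it; the quotient is 3·r³ + 2·r² - 27·r - 18.
Next, r = 3 is a root, giving the factor (r - 3) and quotient 3·r² + 11·r + 6.
The remaining quadratic factors as (3·r + 2)(r + 3).

(3·r + 2)·(3·r - 1)·(r + 3)·(r - 3)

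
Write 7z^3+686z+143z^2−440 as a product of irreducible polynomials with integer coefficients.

(7z−4)(z+10)(z+11)

Among the possible rational roots, z = 4/7 is a root, so (7z−4) divides it; the quotient is z^2+21z+110.
The remaining quadratic factors as (z+11)(z+10).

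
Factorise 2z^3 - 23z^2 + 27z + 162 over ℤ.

(2z - 9)(z + 2)(z - 9)

Trying the rational-root candidates, z = 9/2 is a root, so (2z - 9) is a factor; dividing leaves z^2 - 7z - 18.
The remaining quadratic factors as (z - 9)(z + 2).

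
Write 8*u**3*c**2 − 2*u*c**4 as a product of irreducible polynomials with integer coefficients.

Factor out 2*u*c**2, leaving 4*u**2 − c**2, which is a difference of two squares.

2*c**2*u*(2*u − c)*(2*u + c)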